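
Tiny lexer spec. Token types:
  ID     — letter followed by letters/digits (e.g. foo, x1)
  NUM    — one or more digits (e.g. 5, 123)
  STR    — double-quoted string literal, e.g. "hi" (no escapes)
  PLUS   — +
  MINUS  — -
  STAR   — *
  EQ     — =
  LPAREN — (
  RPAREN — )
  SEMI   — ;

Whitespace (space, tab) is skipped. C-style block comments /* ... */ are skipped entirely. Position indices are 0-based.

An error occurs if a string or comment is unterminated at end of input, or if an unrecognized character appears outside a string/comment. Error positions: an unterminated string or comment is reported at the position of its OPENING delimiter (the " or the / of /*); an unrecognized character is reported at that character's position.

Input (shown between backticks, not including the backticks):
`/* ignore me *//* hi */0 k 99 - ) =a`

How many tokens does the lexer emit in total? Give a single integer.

Answer: 7

Derivation:
pos=0: enter COMMENT mode (saw '/*')
exit COMMENT mode (now at pos=15)
pos=15: enter COMMENT mode (saw '/*')
exit COMMENT mode (now at pos=23)
pos=23: emit NUM '0' (now at pos=24)
pos=25: emit ID 'k' (now at pos=26)
pos=27: emit NUM '99' (now at pos=29)
pos=30: emit MINUS '-'
pos=32: emit RPAREN ')'
pos=34: emit EQ '='
pos=35: emit ID 'a' (now at pos=36)
DONE. 7 tokens: [NUM, ID, NUM, MINUS, RPAREN, EQ, ID]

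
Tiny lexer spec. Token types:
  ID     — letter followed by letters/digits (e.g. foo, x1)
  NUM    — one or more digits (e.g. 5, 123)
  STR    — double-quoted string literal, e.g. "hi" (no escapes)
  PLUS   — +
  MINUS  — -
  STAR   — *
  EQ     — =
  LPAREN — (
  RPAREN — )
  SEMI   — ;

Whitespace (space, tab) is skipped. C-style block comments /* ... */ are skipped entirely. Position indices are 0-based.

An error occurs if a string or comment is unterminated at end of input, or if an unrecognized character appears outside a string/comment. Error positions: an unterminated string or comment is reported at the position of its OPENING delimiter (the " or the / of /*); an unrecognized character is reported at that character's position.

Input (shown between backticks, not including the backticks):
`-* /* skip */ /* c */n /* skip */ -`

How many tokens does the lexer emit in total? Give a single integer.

Answer: 4

Derivation:
pos=0: emit MINUS '-'
pos=1: emit STAR '*'
pos=3: enter COMMENT mode (saw '/*')
exit COMMENT mode (now at pos=13)
pos=14: enter COMMENT mode (saw '/*')
exit COMMENT mode (now at pos=21)
pos=21: emit ID 'n' (now at pos=22)
pos=23: enter COMMENT mode (saw '/*')
exit COMMENT mode (now at pos=33)
pos=34: emit MINUS '-'
DONE. 4 tokens: [MINUS, STAR, ID, MINUS]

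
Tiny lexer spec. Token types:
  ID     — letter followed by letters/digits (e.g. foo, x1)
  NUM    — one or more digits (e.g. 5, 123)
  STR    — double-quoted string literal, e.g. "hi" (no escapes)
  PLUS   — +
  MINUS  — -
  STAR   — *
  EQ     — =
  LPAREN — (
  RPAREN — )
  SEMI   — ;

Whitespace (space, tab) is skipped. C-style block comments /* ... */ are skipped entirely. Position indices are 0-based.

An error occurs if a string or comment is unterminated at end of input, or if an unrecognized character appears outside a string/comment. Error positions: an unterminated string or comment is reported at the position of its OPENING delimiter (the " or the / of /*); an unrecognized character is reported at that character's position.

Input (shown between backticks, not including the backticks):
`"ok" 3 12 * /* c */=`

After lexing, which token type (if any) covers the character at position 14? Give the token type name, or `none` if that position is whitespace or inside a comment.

pos=0: enter STRING mode
pos=0: emit STR "ok" (now at pos=4)
pos=5: emit NUM '3' (now at pos=6)
pos=7: emit NUM '12' (now at pos=9)
pos=10: emit STAR '*'
pos=12: enter COMMENT mode (saw '/*')
exit COMMENT mode (now at pos=19)
pos=19: emit EQ '='
DONE. 5 tokens: [STR, NUM, NUM, STAR, EQ]
Position 14: char is ' ' -> none

Answer: none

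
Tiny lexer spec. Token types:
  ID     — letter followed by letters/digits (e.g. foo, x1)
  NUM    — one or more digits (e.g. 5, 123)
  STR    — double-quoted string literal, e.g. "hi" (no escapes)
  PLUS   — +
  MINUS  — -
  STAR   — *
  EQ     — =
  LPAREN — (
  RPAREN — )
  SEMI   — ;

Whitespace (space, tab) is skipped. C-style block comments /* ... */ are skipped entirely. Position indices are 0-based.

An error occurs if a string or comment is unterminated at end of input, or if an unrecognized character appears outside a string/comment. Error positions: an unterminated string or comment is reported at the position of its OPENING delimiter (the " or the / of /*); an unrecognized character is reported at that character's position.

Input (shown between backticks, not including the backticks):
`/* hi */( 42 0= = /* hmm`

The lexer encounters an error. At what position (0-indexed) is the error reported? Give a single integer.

pos=0: enter COMMENT mode (saw '/*')
exit COMMENT mode (now at pos=8)
pos=8: emit LPAREN '('
pos=10: emit NUM '42' (now at pos=12)
pos=13: emit NUM '0' (now at pos=14)
pos=14: emit EQ '='
pos=16: emit EQ '='
pos=18: enter COMMENT mode (saw '/*')
pos=18: ERROR — unterminated comment (reached EOF)

Answer: 18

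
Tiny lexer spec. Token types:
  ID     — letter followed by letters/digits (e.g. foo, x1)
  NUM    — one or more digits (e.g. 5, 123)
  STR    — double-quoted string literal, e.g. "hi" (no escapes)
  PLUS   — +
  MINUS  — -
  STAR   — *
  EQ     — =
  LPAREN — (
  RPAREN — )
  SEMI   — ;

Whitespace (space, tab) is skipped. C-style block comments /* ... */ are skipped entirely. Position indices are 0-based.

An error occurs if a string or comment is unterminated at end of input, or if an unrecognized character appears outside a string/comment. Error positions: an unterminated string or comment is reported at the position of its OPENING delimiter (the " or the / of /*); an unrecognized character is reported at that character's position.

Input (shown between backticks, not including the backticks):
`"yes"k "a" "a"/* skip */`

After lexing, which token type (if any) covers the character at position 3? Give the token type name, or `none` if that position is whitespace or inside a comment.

Answer: STR

Derivation:
pos=0: enter STRING mode
pos=0: emit STR "yes" (now at pos=5)
pos=5: emit ID 'k' (now at pos=6)
pos=7: enter STRING mode
pos=7: emit STR "a" (now at pos=10)
pos=11: enter STRING mode
pos=11: emit STR "a" (now at pos=14)
pos=14: enter COMMENT mode (saw '/*')
exit COMMENT mode (now at pos=24)
DONE. 4 tokens: [STR, ID, STR, STR]
Position 3: char is 's' -> STR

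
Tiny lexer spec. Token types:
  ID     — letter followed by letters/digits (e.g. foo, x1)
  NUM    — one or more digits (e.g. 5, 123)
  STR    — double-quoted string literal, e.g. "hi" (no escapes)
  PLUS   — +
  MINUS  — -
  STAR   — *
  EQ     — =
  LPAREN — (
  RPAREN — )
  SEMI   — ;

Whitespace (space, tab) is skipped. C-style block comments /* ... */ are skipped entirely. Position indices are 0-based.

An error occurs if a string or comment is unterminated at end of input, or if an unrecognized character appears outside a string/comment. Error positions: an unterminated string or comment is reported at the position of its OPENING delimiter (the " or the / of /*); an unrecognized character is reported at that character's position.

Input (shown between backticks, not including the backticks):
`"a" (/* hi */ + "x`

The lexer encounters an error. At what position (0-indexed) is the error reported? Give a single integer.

Answer: 16

Derivation:
pos=0: enter STRING mode
pos=0: emit STR "a" (now at pos=3)
pos=4: emit LPAREN '('
pos=5: enter COMMENT mode (saw '/*')
exit COMMENT mode (now at pos=13)
pos=14: emit PLUS '+'
pos=16: enter STRING mode
pos=16: ERROR — unterminated string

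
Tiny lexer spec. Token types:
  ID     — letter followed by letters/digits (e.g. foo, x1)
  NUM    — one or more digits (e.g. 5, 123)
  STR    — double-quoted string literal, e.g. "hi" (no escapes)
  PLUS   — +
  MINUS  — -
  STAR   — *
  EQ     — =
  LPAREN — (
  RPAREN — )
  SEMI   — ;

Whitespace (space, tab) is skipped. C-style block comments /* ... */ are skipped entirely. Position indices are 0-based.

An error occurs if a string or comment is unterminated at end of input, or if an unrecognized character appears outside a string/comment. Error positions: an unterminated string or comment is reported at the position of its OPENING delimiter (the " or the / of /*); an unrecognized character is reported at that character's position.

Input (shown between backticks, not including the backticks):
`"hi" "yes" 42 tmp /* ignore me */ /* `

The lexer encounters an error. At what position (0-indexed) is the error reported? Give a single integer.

Answer: 34

Derivation:
pos=0: enter STRING mode
pos=0: emit STR "hi" (now at pos=4)
pos=5: enter STRING mode
pos=5: emit STR "yes" (now at pos=10)
pos=11: emit NUM '42' (now at pos=13)
pos=14: emit ID 'tmp' (now at pos=17)
pos=18: enter COMMENT mode (saw '/*')
exit COMMENT mode (now at pos=33)
pos=34: enter COMMENT mode (saw '/*')
pos=34: ERROR — unterminated comment (reached EOF)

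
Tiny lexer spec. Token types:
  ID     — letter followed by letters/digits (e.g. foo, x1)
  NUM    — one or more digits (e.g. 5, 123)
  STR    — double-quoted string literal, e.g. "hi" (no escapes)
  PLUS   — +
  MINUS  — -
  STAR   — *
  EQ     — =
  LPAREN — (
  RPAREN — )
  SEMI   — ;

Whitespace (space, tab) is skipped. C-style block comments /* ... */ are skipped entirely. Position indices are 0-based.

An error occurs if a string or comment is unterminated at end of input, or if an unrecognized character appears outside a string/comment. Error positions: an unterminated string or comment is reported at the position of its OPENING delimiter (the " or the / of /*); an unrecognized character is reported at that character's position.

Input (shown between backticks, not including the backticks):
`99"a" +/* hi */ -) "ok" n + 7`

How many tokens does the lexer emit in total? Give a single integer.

pos=0: emit NUM '99' (now at pos=2)
pos=2: enter STRING mode
pos=2: emit STR "a" (now at pos=5)
pos=6: emit PLUS '+'
pos=7: enter COMMENT mode (saw '/*')
exit COMMENT mode (now at pos=15)
pos=16: emit MINUS '-'
pos=17: emit RPAREN ')'
pos=19: enter STRING mode
pos=19: emit STR "ok" (now at pos=23)
pos=24: emit ID 'n' (now at pos=25)
pos=26: emit PLUS '+'
pos=28: emit NUM '7' (now at pos=29)
DONE. 9 tokens: [NUM, STR, PLUS, MINUS, RPAREN, STR, ID, PLUS, NUM]

Answer: 9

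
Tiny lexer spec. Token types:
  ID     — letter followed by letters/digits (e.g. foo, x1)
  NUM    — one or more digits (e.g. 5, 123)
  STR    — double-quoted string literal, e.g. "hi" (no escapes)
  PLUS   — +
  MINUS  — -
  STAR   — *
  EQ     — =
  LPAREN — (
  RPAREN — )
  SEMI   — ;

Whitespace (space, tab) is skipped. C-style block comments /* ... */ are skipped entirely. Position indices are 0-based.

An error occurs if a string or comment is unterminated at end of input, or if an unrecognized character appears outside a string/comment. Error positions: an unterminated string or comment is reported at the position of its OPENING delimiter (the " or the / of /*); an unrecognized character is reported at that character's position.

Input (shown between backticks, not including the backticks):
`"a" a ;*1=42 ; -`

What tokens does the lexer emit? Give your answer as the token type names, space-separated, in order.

Answer: STR ID SEMI STAR NUM EQ NUM SEMI MINUS

Derivation:
pos=0: enter STRING mode
pos=0: emit STR "a" (now at pos=3)
pos=4: emit ID 'a' (now at pos=5)
pos=6: emit SEMI ';'
pos=7: emit STAR '*'
pos=8: emit NUM '1' (now at pos=9)
pos=9: emit EQ '='
pos=10: emit NUM '42' (now at pos=12)
pos=13: emit SEMI ';'
pos=15: emit MINUS '-'
DONE. 9 tokens: [STR, ID, SEMI, STAR, NUM, EQ, NUM, SEMI, MINUS]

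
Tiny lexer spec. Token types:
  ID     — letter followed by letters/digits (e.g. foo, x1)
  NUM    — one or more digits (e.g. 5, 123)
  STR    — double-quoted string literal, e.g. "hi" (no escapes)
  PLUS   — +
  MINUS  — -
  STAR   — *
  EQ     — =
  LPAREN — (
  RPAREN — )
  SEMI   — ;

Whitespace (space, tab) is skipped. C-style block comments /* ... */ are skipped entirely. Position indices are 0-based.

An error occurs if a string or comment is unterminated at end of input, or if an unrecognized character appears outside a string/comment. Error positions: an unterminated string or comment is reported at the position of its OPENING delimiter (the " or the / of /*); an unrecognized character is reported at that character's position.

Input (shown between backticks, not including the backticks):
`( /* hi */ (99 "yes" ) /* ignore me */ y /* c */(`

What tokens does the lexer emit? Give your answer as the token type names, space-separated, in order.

pos=0: emit LPAREN '('
pos=2: enter COMMENT mode (saw '/*')
exit COMMENT mode (now at pos=10)
pos=11: emit LPAREN '('
pos=12: emit NUM '99' (now at pos=14)
pos=15: enter STRING mode
pos=15: emit STR "yes" (now at pos=20)
pos=21: emit RPAREN ')'
pos=23: enter COMMENT mode (saw '/*')
exit COMMENT mode (now at pos=38)
pos=39: emit ID 'y' (now at pos=40)
pos=41: enter COMMENT mode (saw '/*')
exit COMMENT mode (now at pos=48)
pos=48: emit LPAREN '('
DONE. 7 tokens: [LPAREN, LPAREN, NUM, STR, RPAREN, ID, LPAREN]

Answer: LPAREN LPAREN NUM STR RPAREN ID LPAREN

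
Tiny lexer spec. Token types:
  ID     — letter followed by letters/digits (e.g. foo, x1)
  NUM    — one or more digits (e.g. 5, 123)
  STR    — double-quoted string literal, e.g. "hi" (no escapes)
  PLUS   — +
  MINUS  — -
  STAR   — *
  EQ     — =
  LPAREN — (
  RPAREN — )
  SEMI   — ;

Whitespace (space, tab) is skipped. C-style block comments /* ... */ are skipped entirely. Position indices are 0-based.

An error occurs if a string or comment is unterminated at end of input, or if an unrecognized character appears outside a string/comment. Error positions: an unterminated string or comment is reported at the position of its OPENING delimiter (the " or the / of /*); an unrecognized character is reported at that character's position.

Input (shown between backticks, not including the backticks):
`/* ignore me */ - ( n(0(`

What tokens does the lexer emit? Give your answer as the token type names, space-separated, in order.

Answer: MINUS LPAREN ID LPAREN NUM LPAREN

Derivation:
pos=0: enter COMMENT mode (saw '/*')
exit COMMENT mode (now at pos=15)
pos=16: emit MINUS '-'
pos=18: emit LPAREN '('
pos=20: emit ID 'n' (now at pos=21)
pos=21: emit LPAREN '('
pos=22: emit NUM '0' (now at pos=23)
pos=23: emit LPAREN '('
DONE. 6 tokens: [MINUS, LPAREN, ID, LPAREN, NUM, LPAREN]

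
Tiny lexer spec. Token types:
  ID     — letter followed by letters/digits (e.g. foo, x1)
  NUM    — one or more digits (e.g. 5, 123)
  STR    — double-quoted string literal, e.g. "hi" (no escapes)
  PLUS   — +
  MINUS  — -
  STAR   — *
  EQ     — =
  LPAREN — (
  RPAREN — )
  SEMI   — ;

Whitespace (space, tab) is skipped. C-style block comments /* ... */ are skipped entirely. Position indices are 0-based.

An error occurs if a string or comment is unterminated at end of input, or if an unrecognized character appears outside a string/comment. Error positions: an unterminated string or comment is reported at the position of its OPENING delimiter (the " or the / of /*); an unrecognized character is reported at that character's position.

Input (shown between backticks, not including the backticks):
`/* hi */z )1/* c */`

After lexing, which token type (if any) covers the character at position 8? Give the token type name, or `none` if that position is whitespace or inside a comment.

Answer: ID

Derivation:
pos=0: enter COMMENT mode (saw '/*')
exit COMMENT mode (now at pos=8)
pos=8: emit ID 'z' (now at pos=9)
pos=10: emit RPAREN ')'
pos=11: emit NUM '1' (now at pos=12)
pos=12: enter COMMENT mode (saw '/*')
exit COMMENT mode (now at pos=19)
DONE. 3 tokens: [ID, RPAREN, NUM]
Position 8: char is 'z' -> ID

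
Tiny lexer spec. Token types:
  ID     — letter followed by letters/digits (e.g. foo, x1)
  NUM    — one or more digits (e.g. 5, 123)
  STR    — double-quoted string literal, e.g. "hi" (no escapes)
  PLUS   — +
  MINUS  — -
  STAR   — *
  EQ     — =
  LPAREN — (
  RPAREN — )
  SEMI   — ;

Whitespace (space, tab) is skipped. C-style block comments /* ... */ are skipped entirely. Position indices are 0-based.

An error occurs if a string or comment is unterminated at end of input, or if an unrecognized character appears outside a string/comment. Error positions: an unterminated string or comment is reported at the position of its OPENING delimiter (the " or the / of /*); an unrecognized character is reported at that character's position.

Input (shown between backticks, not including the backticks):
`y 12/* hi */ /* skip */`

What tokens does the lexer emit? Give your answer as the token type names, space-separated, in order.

pos=0: emit ID 'y' (now at pos=1)
pos=2: emit NUM '12' (now at pos=4)
pos=4: enter COMMENT mode (saw '/*')
exit COMMENT mode (now at pos=12)
pos=13: enter COMMENT mode (saw '/*')
exit COMMENT mode (now at pos=23)
DONE. 2 tokens: [ID, NUM]

Answer: ID NUM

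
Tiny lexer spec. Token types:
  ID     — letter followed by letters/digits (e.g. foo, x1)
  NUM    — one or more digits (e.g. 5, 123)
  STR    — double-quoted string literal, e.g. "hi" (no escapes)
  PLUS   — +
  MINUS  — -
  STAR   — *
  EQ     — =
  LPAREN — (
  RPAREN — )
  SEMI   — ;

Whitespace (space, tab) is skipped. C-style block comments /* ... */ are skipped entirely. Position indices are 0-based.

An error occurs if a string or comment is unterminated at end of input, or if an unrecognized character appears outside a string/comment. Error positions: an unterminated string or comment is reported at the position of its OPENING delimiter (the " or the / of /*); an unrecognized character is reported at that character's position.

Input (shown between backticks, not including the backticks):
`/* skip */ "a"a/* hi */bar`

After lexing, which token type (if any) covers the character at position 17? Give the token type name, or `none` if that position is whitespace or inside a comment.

Answer: none

Derivation:
pos=0: enter COMMENT mode (saw '/*')
exit COMMENT mode (now at pos=10)
pos=11: enter STRING mode
pos=11: emit STR "a" (now at pos=14)
pos=14: emit ID 'a' (now at pos=15)
pos=15: enter COMMENT mode (saw '/*')
exit COMMENT mode (now at pos=23)
pos=23: emit ID 'bar' (now at pos=26)
DONE. 3 tokens: [STR, ID, ID]
Position 17: char is ' ' -> none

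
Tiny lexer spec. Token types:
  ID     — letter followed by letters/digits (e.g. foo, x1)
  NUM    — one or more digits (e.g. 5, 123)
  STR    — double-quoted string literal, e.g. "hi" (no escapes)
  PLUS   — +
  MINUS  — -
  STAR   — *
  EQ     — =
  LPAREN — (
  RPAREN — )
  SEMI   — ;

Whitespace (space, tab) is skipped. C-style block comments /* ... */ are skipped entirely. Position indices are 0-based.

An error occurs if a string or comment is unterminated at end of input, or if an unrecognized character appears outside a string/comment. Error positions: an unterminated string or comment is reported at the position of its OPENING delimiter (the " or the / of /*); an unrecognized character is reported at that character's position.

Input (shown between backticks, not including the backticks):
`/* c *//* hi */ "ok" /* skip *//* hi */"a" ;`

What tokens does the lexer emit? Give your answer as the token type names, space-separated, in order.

pos=0: enter COMMENT mode (saw '/*')
exit COMMENT mode (now at pos=7)
pos=7: enter COMMENT mode (saw '/*')
exit COMMENT mode (now at pos=15)
pos=16: enter STRING mode
pos=16: emit STR "ok" (now at pos=20)
pos=21: enter COMMENT mode (saw '/*')
exit COMMENT mode (now at pos=31)
pos=31: enter COMMENT mode (saw '/*')
exit COMMENT mode (now at pos=39)
pos=39: enter STRING mode
pos=39: emit STR "a" (now at pos=42)
pos=43: emit SEMI ';'
DONE. 3 tokens: [STR, STR, SEMI]

Answer: STR STR SEMI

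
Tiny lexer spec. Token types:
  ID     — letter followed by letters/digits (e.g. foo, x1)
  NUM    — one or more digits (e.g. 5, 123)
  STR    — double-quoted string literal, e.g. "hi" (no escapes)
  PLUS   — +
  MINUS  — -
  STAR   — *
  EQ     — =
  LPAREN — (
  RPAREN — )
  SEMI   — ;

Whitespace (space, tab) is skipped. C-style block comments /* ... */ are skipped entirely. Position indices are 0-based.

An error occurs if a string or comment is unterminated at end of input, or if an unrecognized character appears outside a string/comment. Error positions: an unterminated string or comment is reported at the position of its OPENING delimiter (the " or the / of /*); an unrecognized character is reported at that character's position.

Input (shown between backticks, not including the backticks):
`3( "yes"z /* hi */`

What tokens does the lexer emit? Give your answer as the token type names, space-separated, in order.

pos=0: emit NUM '3' (now at pos=1)
pos=1: emit LPAREN '('
pos=3: enter STRING mode
pos=3: emit STR "yes" (now at pos=8)
pos=8: emit ID 'z' (now at pos=9)
pos=10: enter COMMENT mode (saw '/*')
exit COMMENT mode (now at pos=18)
DONE. 4 tokens: [NUM, LPAREN, STR, ID]

Answer: NUM LPAREN STR ID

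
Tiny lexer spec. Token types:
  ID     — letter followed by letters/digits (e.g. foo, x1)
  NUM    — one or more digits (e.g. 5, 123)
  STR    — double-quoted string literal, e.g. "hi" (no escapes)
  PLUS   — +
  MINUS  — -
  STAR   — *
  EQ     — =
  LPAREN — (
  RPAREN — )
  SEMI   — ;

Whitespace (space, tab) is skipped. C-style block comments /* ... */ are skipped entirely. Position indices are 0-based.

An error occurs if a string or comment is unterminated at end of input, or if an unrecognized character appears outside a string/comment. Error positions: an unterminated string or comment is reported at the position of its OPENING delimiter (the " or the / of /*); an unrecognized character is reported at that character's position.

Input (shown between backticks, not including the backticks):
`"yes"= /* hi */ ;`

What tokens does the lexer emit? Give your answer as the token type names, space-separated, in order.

pos=0: enter STRING mode
pos=0: emit STR "yes" (now at pos=5)
pos=5: emit EQ '='
pos=7: enter COMMENT mode (saw '/*')
exit COMMENT mode (now at pos=15)
pos=16: emit SEMI ';'
DONE. 3 tokens: [STR, EQ, SEMI]

Answer: STR EQ SEMI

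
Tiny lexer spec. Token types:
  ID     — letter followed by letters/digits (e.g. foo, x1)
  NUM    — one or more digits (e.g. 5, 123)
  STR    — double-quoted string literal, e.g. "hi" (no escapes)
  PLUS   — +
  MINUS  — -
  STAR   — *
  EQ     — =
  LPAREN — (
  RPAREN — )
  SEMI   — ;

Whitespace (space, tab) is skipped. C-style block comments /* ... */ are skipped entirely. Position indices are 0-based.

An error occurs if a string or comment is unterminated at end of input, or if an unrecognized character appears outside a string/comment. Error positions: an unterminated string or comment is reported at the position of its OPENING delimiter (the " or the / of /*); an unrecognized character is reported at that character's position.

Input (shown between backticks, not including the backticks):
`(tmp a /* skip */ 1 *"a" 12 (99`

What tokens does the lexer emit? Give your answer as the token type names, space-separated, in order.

Answer: LPAREN ID ID NUM STAR STR NUM LPAREN NUM

Derivation:
pos=0: emit LPAREN '('
pos=1: emit ID 'tmp' (now at pos=4)
pos=5: emit ID 'a' (now at pos=6)
pos=7: enter COMMENT mode (saw '/*')
exit COMMENT mode (now at pos=17)
pos=18: emit NUM '1' (now at pos=19)
pos=20: emit STAR '*'
pos=21: enter STRING mode
pos=21: emit STR "a" (now at pos=24)
pos=25: emit NUM '12' (now at pos=27)
pos=28: emit LPAREN '('
pos=29: emit NUM '99' (now at pos=31)
DONE. 9 tokens: [LPAREN, ID, ID, NUM, STAR, STR, NUM, LPAREN, NUM]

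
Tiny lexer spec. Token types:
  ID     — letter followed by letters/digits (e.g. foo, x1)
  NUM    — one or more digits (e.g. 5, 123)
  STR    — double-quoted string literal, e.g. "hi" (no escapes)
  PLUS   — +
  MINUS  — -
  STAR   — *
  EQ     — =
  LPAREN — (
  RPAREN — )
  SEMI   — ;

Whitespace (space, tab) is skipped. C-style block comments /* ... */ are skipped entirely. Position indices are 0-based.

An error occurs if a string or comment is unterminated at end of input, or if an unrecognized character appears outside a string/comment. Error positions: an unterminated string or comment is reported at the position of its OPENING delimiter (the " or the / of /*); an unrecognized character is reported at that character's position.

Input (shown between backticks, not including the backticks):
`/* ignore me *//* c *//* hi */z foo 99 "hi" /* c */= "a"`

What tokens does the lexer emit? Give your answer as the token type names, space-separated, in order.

pos=0: enter COMMENT mode (saw '/*')
exit COMMENT mode (now at pos=15)
pos=15: enter COMMENT mode (saw '/*')
exit COMMENT mode (now at pos=22)
pos=22: enter COMMENT mode (saw '/*')
exit COMMENT mode (now at pos=30)
pos=30: emit ID 'z' (now at pos=31)
pos=32: emit ID 'foo' (now at pos=35)
pos=36: emit NUM '99' (now at pos=38)
pos=39: enter STRING mode
pos=39: emit STR "hi" (now at pos=43)
pos=44: enter COMMENT mode (saw '/*')
exit COMMENT mode (now at pos=51)
pos=51: emit EQ '='
pos=53: enter STRING mode
pos=53: emit STR "a" (now at pos=56)
DONE. 6 tokens: [ID, ID, NUM, STR, EQ, STR]

Answer: ID ID NUM STR EQ STR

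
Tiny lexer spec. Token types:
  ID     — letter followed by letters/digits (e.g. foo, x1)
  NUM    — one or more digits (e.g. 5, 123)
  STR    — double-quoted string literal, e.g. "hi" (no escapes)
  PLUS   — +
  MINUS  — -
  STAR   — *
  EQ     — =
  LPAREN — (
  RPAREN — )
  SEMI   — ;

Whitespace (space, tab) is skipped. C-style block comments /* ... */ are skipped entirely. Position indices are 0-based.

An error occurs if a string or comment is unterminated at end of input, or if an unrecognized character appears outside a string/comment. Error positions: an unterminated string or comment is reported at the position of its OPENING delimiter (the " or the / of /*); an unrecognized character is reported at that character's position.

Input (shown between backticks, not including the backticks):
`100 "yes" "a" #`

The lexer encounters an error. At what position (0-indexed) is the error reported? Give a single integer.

Answer: 14

Derivation:
pos=0: emit NUM '100' (now at pos=3)
pos=4: enter STRING mode
pos=4: emit STR "yes" (now at pos=9)
pos=10: enter STRING mode
pos=10: emit STR "a" (now at pos=13)
pos=14: ERROR — unrecognized char '#'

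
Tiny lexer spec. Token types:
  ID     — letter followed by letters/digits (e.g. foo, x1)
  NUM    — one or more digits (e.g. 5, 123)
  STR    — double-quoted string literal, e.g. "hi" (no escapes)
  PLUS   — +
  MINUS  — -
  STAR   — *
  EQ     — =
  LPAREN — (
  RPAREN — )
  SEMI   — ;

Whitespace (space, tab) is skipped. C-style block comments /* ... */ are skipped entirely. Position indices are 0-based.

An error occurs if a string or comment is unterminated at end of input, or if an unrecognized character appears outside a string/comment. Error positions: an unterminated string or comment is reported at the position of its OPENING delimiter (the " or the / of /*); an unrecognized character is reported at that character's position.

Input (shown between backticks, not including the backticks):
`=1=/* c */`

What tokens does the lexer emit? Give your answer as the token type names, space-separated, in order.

Answer: EQ NUM EQ

Derivation:
pos=0: emit EQ '='
pos=1: emit NUM '1' (now at pos=2)
pos=2: emit EQ '='
pos=3: enter COMMENT mode (saw '/*')
exit COMMENT mode (now at pos=10)
DONE. 3 tokens: [EQ, NUM, EQ]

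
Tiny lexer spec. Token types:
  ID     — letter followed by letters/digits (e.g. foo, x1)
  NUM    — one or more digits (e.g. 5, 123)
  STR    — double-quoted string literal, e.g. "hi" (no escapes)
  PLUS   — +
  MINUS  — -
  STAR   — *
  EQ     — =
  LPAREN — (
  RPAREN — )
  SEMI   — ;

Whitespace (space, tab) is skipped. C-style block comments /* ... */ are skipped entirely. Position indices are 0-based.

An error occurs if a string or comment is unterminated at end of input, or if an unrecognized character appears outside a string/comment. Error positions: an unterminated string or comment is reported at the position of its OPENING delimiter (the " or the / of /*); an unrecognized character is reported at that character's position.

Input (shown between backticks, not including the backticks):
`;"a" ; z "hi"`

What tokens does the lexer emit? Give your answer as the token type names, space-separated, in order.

pos=0: emit SEMI ';'
pos=1: enter STRING mode
pos=1: emit STR "a" (now at pos=4)
pos=5: emit SEMI ';'
pos=7: emit ID 'z' (now at pos=8)
pos=9: enter STRING mode
pos=9: emit STR "hi" (now at pos=13)
DONE. 5 tokens: [SEMI, STR, SEMI, ID, STR]

Answer: SEMI STR SEMI ID STR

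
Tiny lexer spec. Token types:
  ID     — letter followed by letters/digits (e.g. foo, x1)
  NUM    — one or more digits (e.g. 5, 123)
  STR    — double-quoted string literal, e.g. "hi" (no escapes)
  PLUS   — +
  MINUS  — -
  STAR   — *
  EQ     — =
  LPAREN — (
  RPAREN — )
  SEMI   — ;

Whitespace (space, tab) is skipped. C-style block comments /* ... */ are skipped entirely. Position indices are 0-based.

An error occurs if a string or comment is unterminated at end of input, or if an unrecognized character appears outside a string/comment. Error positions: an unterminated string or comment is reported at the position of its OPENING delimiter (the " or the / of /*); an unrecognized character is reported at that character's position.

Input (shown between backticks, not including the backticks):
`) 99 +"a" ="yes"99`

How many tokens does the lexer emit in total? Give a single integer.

Answer: 7

Derivation:
pos=0: emit RPAREN ')'
pos=2: emit NUM '99' (now at pos=4)
pos=5: emit PLUS '+'
pos=6: enter STRING mode
pos=6: emit STR "a" (now at pos=9)
pos=10: emit EQ '='
pos=11: enter STRING mode
pos=11: emit STR "yes" (now at pos=16)
pos=16: emit NUM '99' (now at pos=18)
DONE. 7 tokens: [RPAREN, NUM, PLUS, STR, EQ, STR, NUM]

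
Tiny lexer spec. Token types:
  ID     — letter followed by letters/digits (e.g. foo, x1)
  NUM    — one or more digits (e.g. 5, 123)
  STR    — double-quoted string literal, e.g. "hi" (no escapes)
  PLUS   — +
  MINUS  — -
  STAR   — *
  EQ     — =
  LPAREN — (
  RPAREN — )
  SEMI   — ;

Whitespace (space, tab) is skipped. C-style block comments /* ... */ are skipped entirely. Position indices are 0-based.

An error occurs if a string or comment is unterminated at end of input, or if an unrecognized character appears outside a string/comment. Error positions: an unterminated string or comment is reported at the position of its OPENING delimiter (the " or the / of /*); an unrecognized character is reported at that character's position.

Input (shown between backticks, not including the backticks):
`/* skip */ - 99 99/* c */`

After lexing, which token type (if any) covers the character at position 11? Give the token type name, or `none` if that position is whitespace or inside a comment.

pos=0: enter COMMENT mode (saw '/*')
exit COMMENT mode (now at pos=10)
pos=11: emit MINUS '-'
pos=13: emit NUM '99' (now at pos=15)
pos=16: emit NUM '99' (now at pos=18)
pos=18: enter COMMENT mode (saw '/*')
exit COMMENT mode (now at pos=25)
DONE. 3 tokens: [MINUS, NUM, NUM]
Position 11: char is '-' -> MINUS

Answer: MINUS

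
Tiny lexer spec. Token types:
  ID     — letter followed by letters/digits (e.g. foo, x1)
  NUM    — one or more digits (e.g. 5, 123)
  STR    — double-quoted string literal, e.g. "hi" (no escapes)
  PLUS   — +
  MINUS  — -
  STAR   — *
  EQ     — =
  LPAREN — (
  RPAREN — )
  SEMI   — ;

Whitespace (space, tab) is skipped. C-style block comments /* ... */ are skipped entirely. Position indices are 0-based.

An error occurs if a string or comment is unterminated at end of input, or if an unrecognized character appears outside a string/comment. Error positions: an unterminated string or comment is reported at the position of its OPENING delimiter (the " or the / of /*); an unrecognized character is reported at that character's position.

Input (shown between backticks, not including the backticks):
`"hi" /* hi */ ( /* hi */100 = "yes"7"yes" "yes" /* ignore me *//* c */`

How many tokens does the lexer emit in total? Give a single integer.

pos=0: enter STRING mode
pos=0: emit STR "hi" (now at pos=4)
pos=5: enter COMMENT mode (saw '/*')
exit COMMENT mode (now at pos=13)
pos=14: emit LPAREN '('
pos=16: enter COMMENT mode (saw '/*')
exit COMMENT mode (now at pos=24)
pos=24: emit NUM '100' (now at pos=27)
pos=28: emit EQ '='
pos=30: enter STRING mode
pos=30: emit STR "yes" (now at pos=35)
pos=35: emit NUM '7' (now at pos=36)
pos=36: enter STRING mode
pos=36: emit STR "yes" (now at pos=41)
pos=42: enter STRING mode
pos=42: emit STR "yes" (now at pos=47)
pos=48: enter COMMENT mode (saw '/*')
exit COMMENT mode (now at pos=63)
pos=63: enter COMMENT mode (saw '/*')
exit COMMENT mode (now at pos=70)
DONE. 8 tokens: [STR, LPAREN, NUM, EQ, STR, NUM, STR, STR]

Answer: 8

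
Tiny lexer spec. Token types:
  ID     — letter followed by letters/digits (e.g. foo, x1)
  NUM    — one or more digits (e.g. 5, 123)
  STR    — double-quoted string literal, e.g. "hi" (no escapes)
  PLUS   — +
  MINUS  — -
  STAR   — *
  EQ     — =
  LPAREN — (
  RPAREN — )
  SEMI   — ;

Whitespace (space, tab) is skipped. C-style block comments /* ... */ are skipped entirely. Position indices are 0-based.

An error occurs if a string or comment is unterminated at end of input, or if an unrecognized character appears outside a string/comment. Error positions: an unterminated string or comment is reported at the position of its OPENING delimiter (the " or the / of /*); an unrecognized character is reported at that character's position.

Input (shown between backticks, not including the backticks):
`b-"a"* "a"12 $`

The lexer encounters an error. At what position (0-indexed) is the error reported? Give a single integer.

Answer: 13

Derivation:
pos=0: emit ID 'b' (now at pos=1)
pos=1: emit MINUS '-'
pos=2: enter STRING mode
pos=2: emit STR "a" (now at pos=5)
pos=5: emit STAR '*'
pos=7: enter STRING mode
pos=7: emit STR "a" (now at pos=10)
pos=10: emit NUM '12' (now at pos=12)
pos=13: ERROR — unrecognized char '$'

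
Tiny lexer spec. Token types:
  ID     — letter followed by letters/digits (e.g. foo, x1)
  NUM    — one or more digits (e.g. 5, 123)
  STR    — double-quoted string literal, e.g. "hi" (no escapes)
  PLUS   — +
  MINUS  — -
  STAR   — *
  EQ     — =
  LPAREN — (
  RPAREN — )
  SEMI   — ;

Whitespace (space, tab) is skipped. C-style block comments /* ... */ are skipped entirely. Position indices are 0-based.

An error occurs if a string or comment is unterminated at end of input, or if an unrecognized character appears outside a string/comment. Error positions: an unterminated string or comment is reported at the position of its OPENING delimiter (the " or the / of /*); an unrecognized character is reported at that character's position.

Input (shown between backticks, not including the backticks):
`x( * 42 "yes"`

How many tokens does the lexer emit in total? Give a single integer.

Answer: 5

Derivation:
pos=0: emit ID 'x' (now at pos=1)
pos=1: emit LPAREN '('
pos=3: emit STAR '*'
pos=5: emit NUM '42' (now at pos=7)
pos=8: enter STRING mode
pos=8: emit STR "yes" (now at pos=13)
DONE. 5 tokens: [ID, LPAREN, STAR, NUM, STR]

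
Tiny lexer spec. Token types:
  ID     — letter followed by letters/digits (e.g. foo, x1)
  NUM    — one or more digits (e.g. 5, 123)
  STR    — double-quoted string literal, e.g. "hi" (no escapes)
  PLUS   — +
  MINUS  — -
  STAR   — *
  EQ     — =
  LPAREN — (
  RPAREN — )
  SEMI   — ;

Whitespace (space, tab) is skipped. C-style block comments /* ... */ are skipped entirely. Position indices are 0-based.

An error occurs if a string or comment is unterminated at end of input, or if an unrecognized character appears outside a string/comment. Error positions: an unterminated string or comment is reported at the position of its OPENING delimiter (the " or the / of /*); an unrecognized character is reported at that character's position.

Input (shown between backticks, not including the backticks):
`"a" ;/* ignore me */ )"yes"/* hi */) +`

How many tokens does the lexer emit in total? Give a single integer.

pos=0: enter STRING mode
pos=0: emit STR "a" (now at pos=3)
pos=4: emit SEMI ';'
pos=5: enter COMMENT mode (saw '/*')
exit COMMENT mode (now at pos=20)
pos=21: emit RPAREN ')'
pos=22: enter STRING mode
pos=22: emit STR "yes" (now at pos=27)
pos=27: enter COMMENT mode (saw '/*')
exit COMMENT mode (now at pos=35)
pos=35: emit RPAREN ')'
pos=37: emit PLUS '+'
DONE. 6 tokens: [STR, SEMI, RPAREN, STR, RPAREN, PLUS]

Answer: 6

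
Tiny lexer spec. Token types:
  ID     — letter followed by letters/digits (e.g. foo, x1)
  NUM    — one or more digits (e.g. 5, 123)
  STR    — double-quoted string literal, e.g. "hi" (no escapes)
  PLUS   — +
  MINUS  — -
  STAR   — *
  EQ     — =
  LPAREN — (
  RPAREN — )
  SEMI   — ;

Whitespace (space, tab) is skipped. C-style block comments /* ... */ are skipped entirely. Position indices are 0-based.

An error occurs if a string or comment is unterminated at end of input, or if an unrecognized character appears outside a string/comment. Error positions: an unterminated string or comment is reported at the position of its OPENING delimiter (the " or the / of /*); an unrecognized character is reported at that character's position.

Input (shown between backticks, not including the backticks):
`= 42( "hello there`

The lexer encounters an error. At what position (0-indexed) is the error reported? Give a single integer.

Answer: 6

Derivation:
pos=0: emit EQ '='
pos=2: emit NUM '42' (now at pos=4)
pos=4: emit LPAREN '('
pos=6: enter STRING mode
pos=6: ERROR — unterminated string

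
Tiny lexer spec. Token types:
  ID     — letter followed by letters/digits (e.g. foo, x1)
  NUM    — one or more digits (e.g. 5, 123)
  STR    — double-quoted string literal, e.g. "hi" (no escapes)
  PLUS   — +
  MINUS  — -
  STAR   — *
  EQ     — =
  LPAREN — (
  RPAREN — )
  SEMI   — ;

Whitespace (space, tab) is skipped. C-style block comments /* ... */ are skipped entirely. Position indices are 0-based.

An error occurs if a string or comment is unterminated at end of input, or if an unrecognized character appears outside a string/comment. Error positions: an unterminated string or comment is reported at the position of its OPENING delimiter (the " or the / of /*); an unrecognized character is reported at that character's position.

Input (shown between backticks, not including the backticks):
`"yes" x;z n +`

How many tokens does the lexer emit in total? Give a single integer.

Answer: 6

Derivation:
pos=0: enter STRING mode
pos=0: emit STR "yes" (now at pos=5)
pos=6: emit ID 'x' (now at pos=7)
pos=7: emit SEMI ';'
pos=8: emit ID 'z' (now at pos=9)
pos=10: emit ID 'n' (now at pos=11)
pos=12: emit PLUS '+'
DONE. 6 tokens: [STR, ID, SEMI, ID, ID, PLUS]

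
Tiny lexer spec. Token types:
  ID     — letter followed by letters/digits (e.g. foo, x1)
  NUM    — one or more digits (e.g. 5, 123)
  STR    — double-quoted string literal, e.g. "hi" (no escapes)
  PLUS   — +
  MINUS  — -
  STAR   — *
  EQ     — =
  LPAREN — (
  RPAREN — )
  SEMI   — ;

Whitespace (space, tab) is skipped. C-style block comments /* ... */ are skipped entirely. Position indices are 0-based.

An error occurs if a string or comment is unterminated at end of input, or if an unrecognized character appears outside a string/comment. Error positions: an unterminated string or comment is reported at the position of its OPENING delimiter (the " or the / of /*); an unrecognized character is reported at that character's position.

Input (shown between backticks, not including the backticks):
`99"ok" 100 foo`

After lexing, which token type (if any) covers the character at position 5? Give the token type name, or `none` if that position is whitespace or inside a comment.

Answer: STR

Derivation:
pos=0: emit NUM '99' (now at pos=2)
pos=2: enter STRING mode
pos=2: emit STR "ok" (now at pos=6)
pos=7: emit NUM '100' (now at pos=10)
pos=11: emit ID 'foo' (now at pos=14)
DONE. 4 tokens: [NUM, STR, NUM, ID]
Position 5: char is '"' -> STR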